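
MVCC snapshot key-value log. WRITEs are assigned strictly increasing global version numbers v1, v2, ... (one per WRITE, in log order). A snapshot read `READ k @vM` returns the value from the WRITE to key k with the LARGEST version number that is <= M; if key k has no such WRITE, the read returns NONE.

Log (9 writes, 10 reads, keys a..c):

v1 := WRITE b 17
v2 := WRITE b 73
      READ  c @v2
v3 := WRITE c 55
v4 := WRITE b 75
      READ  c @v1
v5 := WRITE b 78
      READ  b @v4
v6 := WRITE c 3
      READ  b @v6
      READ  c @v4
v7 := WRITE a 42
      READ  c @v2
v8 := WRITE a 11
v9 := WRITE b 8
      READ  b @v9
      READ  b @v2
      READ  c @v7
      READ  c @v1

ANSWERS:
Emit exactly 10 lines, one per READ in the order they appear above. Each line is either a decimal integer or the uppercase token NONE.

v1: WRITE b=17  (b history now [(1, 17)])
v2: WRITE b=73  (b history now [(1, 17), (2, 73)])
READ c @v2: history=[] -> no version <= 2 -> NONE
v3: WRITE c=55  (c history now [(3, 55)])
v4: WRITE b=75  (b history now [(1, 17), (2, 73), (4, 75)])
READ c @v1: history=[(3, 55)] -> no version <= 1 -> NONE
v5: WRITE b=78  (b history now [(1, 17), (2, 73), (4, 75), (5, 78)])
READ b @v4: history=[(1, 17), (2, 73), (4, 75), (5, 78)] -> pick v4 -> 75
v6: WRITE c=3  (c history now [(3, 55), (6, 3)])
READ b @v6: history=[(1, 17), (2, 73), (4, 75), (5, 78)] -> pick v5 -> 78
READ c @v4: history=[(3, 55), (6, 3)] -> pick v3 -> 55
v7: WRITE a=42  (a history now [(7, 42)])
READ c @v2: history=[(3, 55), (6, 3)] -> no version <= 2 -> NONE
v8: WRITE a=11  (a history now [(7, 42), (8, 11)])
v9: WRITE b=8  (b history now [(1, 17), (2, 73), (4, 75), (5, 78), (9, 8)])
READ b @v9: history=[(1, 17), (2, 73), (4, 75), (5, 78), (9, 8)] -> pick v9 -> 8
READ b @v2: history=[(1, 17), (2, 73), (4, 75), (5, 78), (9, 8)] -> pick v2 -> 73
READ c @v7: history=[(3, 55), (6, 3)] -> pick v6 -> 3
READ c @v1: history=[(3, 55), (6, 3)] -> no version <= 1 -> NONE

Answer: NONE
NONE
75
78
55
NONE
8
73
3
NONE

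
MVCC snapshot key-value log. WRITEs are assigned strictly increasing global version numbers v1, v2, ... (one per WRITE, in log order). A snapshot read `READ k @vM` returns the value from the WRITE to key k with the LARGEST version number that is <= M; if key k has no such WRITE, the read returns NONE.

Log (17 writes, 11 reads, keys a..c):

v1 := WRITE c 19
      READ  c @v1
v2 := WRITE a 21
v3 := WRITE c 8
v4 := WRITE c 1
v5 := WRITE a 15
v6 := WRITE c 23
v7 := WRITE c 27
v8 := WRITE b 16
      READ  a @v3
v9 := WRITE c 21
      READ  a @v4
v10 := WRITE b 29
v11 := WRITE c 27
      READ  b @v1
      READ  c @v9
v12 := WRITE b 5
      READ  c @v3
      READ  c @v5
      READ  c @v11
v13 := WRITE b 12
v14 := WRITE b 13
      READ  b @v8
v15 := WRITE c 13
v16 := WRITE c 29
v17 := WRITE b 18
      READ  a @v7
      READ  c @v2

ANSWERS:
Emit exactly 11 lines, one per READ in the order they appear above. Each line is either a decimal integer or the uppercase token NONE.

Answer: 19
21
21
NONE
21
8
1
27
16
15
19

Derivation:
v1: WRITE c=19  (c history now [(1, 19)])
READ c @v1: history=[(1, 19)] -> pick v1 -> 19
v2: WRITE a=21  (a history now [(2, 21)])
v3: WRITE c=8  (c history now [(1, 19), (3, 8)])
v4: WRITE c=1  (c history now [(1, 19), (3, 8), (4, 1)])
v5: WRITE a=15  (a history now [(2, 21), (5, 15)])
v6: WRITE c=23  (c history now [(1, 19), (3, 8), (4, 1), (6, 23)])
v7: WRITE c=27  (c history now [(1, 19), (3, 8), (4, 1), (6, 23), (7, 27)])
v8: WRITE b=16  (b history now [(8, 16)])
READ a @v3: history=[(2, 21), (5, 15)] -> pick v2 -> 21
v9: WRITE c=21  (c history now [(1, 19), (3, 8), (4, 1), (6, 23), (7, 27), (9, 21)])
READ a @v4: history=[(2, 21), (5, 15)] -> pick v2 -> 21
v10: WRITE b=29  (b history now [(8, 16), (10, 29)])
v11: WRITE c=27  (c history now [(1, 19), (3, 8), (4, 1), (6, 23), (7, 27), (9, 21), (11, 27)])
READ b @v1: history=[(8, 16), (10, 29)] -> no version <= 1 -> NONE
READ c @v9: history=[(1, 19), (3, 8), (4, 1), (6, 23), (7, 27), (9, 21), (11, 27)] -> pick v9 -> 21
v12: WRITE b=5  (b history now [(8, 16), (10, 29), (12, 5)])
READ c @v3: history=[(1, 19), (3, 8), (4, 1), (6, 23), (7, 27), (9, 21), (11, 27)] -> pick v3 -> 8
READ c @v5: history=[(1, 19), (3, 8), (4, 1), (6, 23), (7, 27), (9, 21), (11, 27)] -> pick v4 -> 1
READ c @v11: history=[(1, 19), (3, 8), (4, 1), (6, 23), (7, 27), (9, 21), (11, 27)] -> pick v11 -> 27
v13: WRITE b=12  (b history now [(8, 16), (10, 29), (12, 5), (13, 12)])
v14: WRITE b=13  (b history now [(8, 16), (10, 29), (12, 5), (13, 12), (14, 13)])
READ b @v8: history=[(8, 16), (10, 29), (12, 5), (13, 12), (14, 13)] -> pick v8 -> 16
v15: WRITE c=13  (c history now [(1, 19), (3, 8), (4, 1), (6, 23), (7, 27), (9, 21), (11, 27), (15, 13)])
v16: WRITE c=29  (c history now [(1, 19), (3, 8), (4, 1), (6, 23), (7, 27), (9, 21), (11, 27), (15, 13), (16, 29)])
v17: WRITE b=18  (b history now [(8, 16), (10, 29), (12, 5), (13, 12), (14, 13), (17, 18)])
READ a @v7: history=[(2, 21), (5, 15)] -> pick v5 -> 15
READ c @v2: history=[(1, 19), (3, 8), (4, 1), (6, 23), (7, 27), (9, 21), (11, 27), (15, 13), (16, 29)] -> pick v1 -> 19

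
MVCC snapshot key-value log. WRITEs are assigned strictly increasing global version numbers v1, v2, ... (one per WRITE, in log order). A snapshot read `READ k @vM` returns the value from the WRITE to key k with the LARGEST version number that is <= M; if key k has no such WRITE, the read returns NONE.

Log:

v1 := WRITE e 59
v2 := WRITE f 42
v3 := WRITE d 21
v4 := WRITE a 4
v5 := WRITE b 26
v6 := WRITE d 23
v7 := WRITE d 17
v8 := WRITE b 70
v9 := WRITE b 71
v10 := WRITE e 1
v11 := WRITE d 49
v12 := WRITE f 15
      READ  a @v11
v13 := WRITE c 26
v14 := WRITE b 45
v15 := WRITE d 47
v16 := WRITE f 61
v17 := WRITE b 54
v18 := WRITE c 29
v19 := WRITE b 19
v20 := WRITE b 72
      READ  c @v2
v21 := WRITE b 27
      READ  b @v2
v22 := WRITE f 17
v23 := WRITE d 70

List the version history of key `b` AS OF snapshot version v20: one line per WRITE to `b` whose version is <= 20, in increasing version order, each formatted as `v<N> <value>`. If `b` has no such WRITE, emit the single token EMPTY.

Scan writes for key=b with version <= 20:
  v1 WRITE e 59 -> skip
  v2 WRITE f 42 -> skip
  v3 WRITE d 21 -> skip
  v4 WRITE a 4 -> skip
  v5 WRITE b 26 -> keep
  v6 WRITE d 23 -> skip
  v7 WRITE d 17 -> skip
  v8 WRITE b 70 -> keep
  v9 WRITE b 71 -> keep
  v10 WRITE e 1 -> skip
  v11 WRITE d 49 -> skip
  v12 WRITE f 15 -> skip
  v13 WRITE c 26 -> skip
  v14 WRITE b 45 -> keep
  v15 WRITE d 47 -> skip
  v16 WRITE f 61 -> skip
  v17 WRITE b 54 -> keep
  v18 WRITE c 29 -> skip
  v19 WRITE b 19 -> keep
  v20 WRITE b 72 -> keep
  v21 WRITE b 27 -> drop (> snap)
  v22 WRITE f 17 -> skip
  v23 WRITE d 70 -> skip
Collected: [(5, 26), (8, 70), (9, 71), (14, 45), (17, 54), (19, 19), (20, 72)]

Answer: v5 26
v8 70
v9 71
v14 45
v17 54
v19 19
v20 72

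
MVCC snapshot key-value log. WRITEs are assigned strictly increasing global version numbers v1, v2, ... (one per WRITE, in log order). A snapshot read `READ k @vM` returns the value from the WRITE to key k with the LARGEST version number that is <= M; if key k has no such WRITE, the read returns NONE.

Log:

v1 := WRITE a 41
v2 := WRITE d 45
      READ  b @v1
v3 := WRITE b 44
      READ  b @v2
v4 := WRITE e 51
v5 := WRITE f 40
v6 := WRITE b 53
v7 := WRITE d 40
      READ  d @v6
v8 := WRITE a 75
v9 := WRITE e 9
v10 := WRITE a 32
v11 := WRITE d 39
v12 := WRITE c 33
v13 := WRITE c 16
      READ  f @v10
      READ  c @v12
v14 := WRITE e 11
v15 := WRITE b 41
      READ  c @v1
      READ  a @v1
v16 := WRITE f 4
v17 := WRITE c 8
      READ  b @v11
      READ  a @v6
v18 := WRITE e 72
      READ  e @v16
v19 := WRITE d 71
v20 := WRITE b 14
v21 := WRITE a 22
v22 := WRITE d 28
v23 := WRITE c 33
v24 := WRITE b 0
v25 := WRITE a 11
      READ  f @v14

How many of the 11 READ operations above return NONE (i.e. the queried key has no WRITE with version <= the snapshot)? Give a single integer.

v1: WRITE a=41  (a history now [(1, 41)])
v2: WRITE d=45  (d history now [(2, 45)])
READ b @v1: history=[] -> no version <= 1 -> NONE
v3: WRITE b=44  (b history now [(3, 44)])
READ b @v2: history=[(3, 44)] -> no version <= 2 -> NONE
v4: WRITE e=51  (e history now [(4, 51)])
v5: WRITE f=40  (f history now [(5, 40)])
v6: WRITE b=53  (b history now [(3, 44), (6, 53)])
v7: WRITE d=40  (d history now [(2, 45), (7, 40)])
READ d @v6: history=[(2, 45), (7, 40)] -> pick v2 -> 45
v8: WRITE a=75  (a history now [(1, 41), (8, 75)])
v9: WRITE e=9  (e history now [(4, 51), (9, 9)])
v10: WRITE a=32  (a history now [(1, 41), (8, 75), (10, 32)])
v11: WRITE d=39  (d history now [(2, 45), (7, 40), (11, 39)])
v12: WRITE c=33  (c history now [(12, 33)])
v13: WRITE c=16  (c history now [(12, 33), (13, 16)])
READ f @v10: history=[(5, 40)] -> pick v5 -> 40
READ c @v12: history=[(12, 33), (13, 16)] -> pick v12 -> 33
v14: WRITE e=11  (e history now [(4, 51), (9, 9), (14, 11)])
v15: WRITE b=41  (b history now [(3, 44), (6, 53), (15, 41)])
READ c @v1: history=[(12, 33), (13, 16)] -> no version <= 1 -> NONE
READ a @v1: history=[(1, 41), (8, 75), (10, 32)] -> pick v1 -> 41
v16: WRITE f=4  (f history now [(5, 40), (16, 4)])
v17: WRITE c=8  (c history now [(12, 33), (13, 16), (17, 8)])
READ b @v11: history=[(3, 44), (6, 53), (15, 41)] -> pick v6 -> 53
READ a @v6: history=[(1, 41), (8, 75), (10, 32)] -> pick v1 -> 41
v18: WRITE e=72  (e history now [(4, 51), (9, 9), (14, 11), (18, 72)])
READ e @v16: history=[(4, 51), (9, 9), (14, 11), (18, 72)] -> pick v14 -> 11
v19: WRITE d=71  (d history now [(2, 45), (7, 40), (11, 39), (19, 71)])
v20: WRITE b=14  (b history now [(3, 44), (6, 53), (15, 41), (20, 14)])
v21: WRITE a=22  (a history now [(1, 41), (8, 75), (10, 32), (21, 22)])
v22: WRITE d=28  (d history now [(2, 45), (7, 40), (11, 39), (19, 71), (22, 28)])
v23: WRITE c=33  (c history now [(12, 33), (13, 16), (17, 8), (23, 33)])
v24: WRITE b=0  (b history now [(3, 44), (6, 53), (15, 41), (20, 14), (24, 0)])
v25: WRITE a=11  (a history now [(1, 41), (8, 75), (10, 32), (21, 22), (25, 11)])
READ f @v14: history=[(5, 40), (16, 4)] -> pick v5 -> 40
Read results in order: ['NONE', 'NONE', '45', '40', '33', 'NONE', '41', '53', '41', '11', '40']
NONE count = 3

Answer: 3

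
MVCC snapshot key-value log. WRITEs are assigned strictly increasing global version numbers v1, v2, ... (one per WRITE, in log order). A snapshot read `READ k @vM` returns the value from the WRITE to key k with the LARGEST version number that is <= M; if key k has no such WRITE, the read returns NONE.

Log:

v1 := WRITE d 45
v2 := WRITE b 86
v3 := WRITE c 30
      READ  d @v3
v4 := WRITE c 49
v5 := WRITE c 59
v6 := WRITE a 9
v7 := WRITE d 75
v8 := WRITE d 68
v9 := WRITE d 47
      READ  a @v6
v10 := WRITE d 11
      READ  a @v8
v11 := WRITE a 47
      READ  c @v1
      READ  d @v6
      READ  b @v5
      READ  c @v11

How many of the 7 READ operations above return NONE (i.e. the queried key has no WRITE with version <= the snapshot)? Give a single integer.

Answer: 1

Derivation:
v1: WRITE d=45  (d history now [(1, 45)])
v2: WRITE b=86  (b history now [(2, 86)])
v3: WRITE c=30  (c history now [(3, 30)])
READ d @v3: history=[(1, 45)] -> pick v1 -> 45
v4: WRITE c=49  (c history now [(3, 30), (4, 49)])
v5: WRITE c=59  (c history now [(3, 30), (4, 49), (5, 59)])
v6: WRITE a=9  (a history now [(6, 9)])
v7: WRITE d=75  (d history now [(1, 45), (7, 75)])
v8: WRITE d=68  (d history now [(1, 45), (7, 75), (8, 68)])
v9: WRITE d=47  (d history now [(1, 45), (7, 75), (8, 68), (9, 47)])
READ a @v6: history=[(6, 9)] -> pick v6 -> 9
v10: WRITE d=11  (d history now [(1, 45), (7, 75), (8, 68), (9, 47), (10, 11)])
READ a @v8: history=[(6, 9)] -> pick v6 -> 9
v11: WRITE a=47  (a history now [(6, 9), (11, 47)])
READ c @v1: history=[(3, 30), (4, 49), (5, 59)] -> no version <= 1 -> NONE
READ d @v6: history=[(1, 45), (7, 75), (8, 68), (9, 47), (10, 11)] -> pick v1 -> 45
READ b @v5: history=[(2, 86)] -> pick v2 -> 86
READ c @v11: history=[(3, 30), (4, 49), (5, 59)] -> pick v5 -> 59
Read results in order: ['45', '9', '9', 'NONE', '45', '86', '59']
NONE count = 1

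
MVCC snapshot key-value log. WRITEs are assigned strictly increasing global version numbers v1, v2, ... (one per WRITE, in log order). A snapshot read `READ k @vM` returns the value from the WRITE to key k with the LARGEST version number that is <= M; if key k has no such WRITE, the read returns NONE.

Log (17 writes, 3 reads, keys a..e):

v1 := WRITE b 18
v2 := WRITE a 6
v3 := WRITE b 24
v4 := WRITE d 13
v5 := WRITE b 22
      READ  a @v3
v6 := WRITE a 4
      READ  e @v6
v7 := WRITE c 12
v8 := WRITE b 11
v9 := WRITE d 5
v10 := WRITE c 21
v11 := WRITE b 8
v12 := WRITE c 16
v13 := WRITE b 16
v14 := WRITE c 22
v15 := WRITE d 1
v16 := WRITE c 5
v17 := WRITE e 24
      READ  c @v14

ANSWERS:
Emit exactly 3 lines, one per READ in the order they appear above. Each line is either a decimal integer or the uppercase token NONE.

v1: WRITE b=18  (b history now [(1, 18)])
v2: WRITE a=6  (a history now [(2, 6)])
v3: WRITE b=24  (b history now [(1, 18), (3, 24)])
v4: WRITE d=13  (d history now [(4, 13)])
v5: WRITE b=22  (b history now [(1, 18), (3, 24), (5, 22)])
READ a @v3: history=[(2, 6)] -> pick v2 -> 6
v6: WRITE a=4  (a history now [(2, 6), (6, 4)])
READ e @v6: history=[] -> no version <= 6 -> NONE
v7: WRITE c=12  (c history now [(7, 12)])
v8: WRITE b=11  (b history now [(1, 18), (3, 24), (5, 22), (8, 11)])
v9: WRITE d=5  (d history now [(4, 13), (9, 5)])
v10: WRITE c=21  (c history now [(7, 12), (10, 21)])
v11: WRITE b=8  (b history now [(1, 18), (3, 24), (5, 22), (8, 11), (11, 8)])
v12: WRITE c=16  (c history now [(7, 12), (10, 21), (12, 16)])
v13: WRITE b=16  (b history now [(1, 18), (3, 24), (5, 22), (8, 11), (11, 8), (13, 16)])
v14: WRITE c=22  (c history now [(7, 12), (10, 21), (12, 16), (14, 22)])
v15: WRITE d=1  (d history now [(4, 13), (9, 5), (15, 1)])
v16: WRITE c=5  (c history now [(7, 12), (10, 21), (12, 16), (14, 22), (16, 5)])
v17: WRITE e=24  (e history now [(17, 24)])
READ c @v14: history=[(7, 12), (10, 21), (12, 16), (14, 22), (16, 5)] -> pick v14 -> 22

Answer: 6
NONE
22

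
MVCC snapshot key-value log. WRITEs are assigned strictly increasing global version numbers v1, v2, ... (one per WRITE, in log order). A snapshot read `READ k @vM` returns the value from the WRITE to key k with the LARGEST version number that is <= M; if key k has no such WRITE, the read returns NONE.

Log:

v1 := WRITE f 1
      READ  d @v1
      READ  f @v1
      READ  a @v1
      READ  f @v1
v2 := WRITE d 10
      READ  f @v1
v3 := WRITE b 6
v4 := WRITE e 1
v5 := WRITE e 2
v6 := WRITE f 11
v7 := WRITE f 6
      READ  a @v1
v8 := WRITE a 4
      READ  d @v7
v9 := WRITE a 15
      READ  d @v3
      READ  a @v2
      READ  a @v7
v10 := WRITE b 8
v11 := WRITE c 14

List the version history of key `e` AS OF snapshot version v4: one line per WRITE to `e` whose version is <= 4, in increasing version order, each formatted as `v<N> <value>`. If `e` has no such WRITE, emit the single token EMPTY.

Answer: v4 1

Derivation:
Scan writes for key=e with version <= 4:
  v1 WRITE f 1 -> skip
  v2 WRITE d 10 -> skip
  v3 WRITE b 6 -> skip
  v4 WRITE e 1 -> keep
  v5 WRITE e 2 -> drop (> snap)
  v6 WRITE f 11 -> skip
  v7 WRITE f 6 -> skip
  v8 WRITE a 4 -> skip
  v9 WRITE a 15 -> skip
  v10 WRITE b 8 -> skip
  v11 WRITE c 14 -> skip
Collected: [(4, 1)]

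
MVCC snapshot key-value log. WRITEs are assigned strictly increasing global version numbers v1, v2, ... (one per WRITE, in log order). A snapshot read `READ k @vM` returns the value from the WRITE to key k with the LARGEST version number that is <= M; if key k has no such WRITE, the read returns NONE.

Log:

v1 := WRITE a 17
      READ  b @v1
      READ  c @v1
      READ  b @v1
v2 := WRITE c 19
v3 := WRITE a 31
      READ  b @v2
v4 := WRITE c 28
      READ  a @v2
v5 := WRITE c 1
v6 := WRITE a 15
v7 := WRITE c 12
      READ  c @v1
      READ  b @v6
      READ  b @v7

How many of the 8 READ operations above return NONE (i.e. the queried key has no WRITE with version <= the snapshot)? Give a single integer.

Answer: 7

Derivation:
v1: WRITE a=17  (a history now [(1, 17)])
READ b @v1: history=[] -> no version <= 1 -> NONE
READ c @v1: history=[] -> no version <= 1 -> NONE
READ b @v1: history=[] -> no version <= 1 -> NONE
v2: WRITE c=19  (c history now [(2, 19)])
v3: WRITE a=31  (a history now [(1, 17), (3, 31)])
READ b @v2: history=[] -> no version <= 2 -> NONE
v4: WRITE c=28  (c history now [(2, 19), (4, 28)])
READ a @v2: history=[(1, 17), (3, 31)] -> pick v1 -> 17
v5: WRITE c=1  (c history now [(2, 19), (4, 28), (5, 1)])
v6: WRITE a=15  (a history now [(1, 17), (3, 31), (6, 15)])
v7: WRITE c=12  (c history now [(2, 19), (4, 28), (5, 1), (7, 12)])
READ c @v1: history=[(2, 19), (4, 28), (5, 1), (7, 12)] -> no version <= 1 -> NONE
READ b @v6: history=[] -> no version <= 6 -> NONE
READ b @v7: history=[] -> no version <= 7 -> NONE
Read results in order: ['NONE', 'NONE', 'NONE', 'NONE', '17', 'NONE', 'NONE', 'NONE']
NONE count = 7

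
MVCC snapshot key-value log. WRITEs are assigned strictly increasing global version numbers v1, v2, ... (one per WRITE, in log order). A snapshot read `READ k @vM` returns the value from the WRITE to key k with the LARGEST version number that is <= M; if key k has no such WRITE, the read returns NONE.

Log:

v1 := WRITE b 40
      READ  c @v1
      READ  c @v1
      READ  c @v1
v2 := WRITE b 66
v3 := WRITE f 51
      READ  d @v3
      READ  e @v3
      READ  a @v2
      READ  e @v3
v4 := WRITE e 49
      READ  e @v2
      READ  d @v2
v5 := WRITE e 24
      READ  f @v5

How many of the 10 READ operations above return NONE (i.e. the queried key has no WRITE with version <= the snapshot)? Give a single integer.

Answer: 9

Derivation:
v1: WRITE b=40  (b history now [(1, 40)])
READ c @v1: history=[] -> no version <= 1 -> NONE
READ c @v1: history=[] -> no version <= 1 -> NONE
READ c @v1: history=[] -> no version <= 1 -> NONE
v2: WRITE b=66  (b history now [(1, 40), (2, 66)])
v3: WRITE f=51  (f history now [(3, 51)])
READ d @v3: history=[] -> no version <= 3 -> NONE
READ e @v3: history=[] -> no version <= 3 -> NONE
READ a @v2: history=[] -> no version <= 2 -> NONE
READ e @v3: history=[] -> no version <= 3 -> NONE
v4: WRITE e=49  (e history now [(4, 49)])
READ e @v2: history=[(4, 49)] -> no version <= 2 -> NONE
READ d @v2: history=[] -> no version <= 2 -> NONE
v5: WRITE e=24  (e history now [(4, 49), (5, 24)])
READ f @v5: history=[(3, 51)] -> pick v3 -> 51
Read results in order: ['NONE', 'NONE', 'NONE', 'NONE', 'NONE', 'NONE', 'NONE', 'NONE', 'NONE', '51']
NONE count = 9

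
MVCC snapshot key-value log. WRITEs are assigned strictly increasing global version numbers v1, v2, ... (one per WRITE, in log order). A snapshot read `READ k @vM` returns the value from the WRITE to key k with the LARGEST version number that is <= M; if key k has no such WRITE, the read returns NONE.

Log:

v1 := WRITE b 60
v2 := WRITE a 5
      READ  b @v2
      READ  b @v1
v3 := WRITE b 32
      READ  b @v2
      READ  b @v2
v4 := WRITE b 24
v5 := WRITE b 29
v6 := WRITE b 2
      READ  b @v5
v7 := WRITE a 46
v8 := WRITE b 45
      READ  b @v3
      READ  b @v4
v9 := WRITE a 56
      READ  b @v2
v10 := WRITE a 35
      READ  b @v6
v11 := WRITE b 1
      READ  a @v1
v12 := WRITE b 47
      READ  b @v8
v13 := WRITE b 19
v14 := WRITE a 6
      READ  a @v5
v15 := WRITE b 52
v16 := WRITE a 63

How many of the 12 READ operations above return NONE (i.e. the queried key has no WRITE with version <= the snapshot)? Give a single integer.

Answer: 1

Derivation:
v1: WRITE b=60  (b history now [(1, 60)])
v2: WRITE a=5  (a history now [(2, 5)])
READ b @v2: history=[(1, 60)] -> pick v1 -> 60
READ b @v1: history=[(1, 60)] -> pick v1 -> 60
v3: WRITE b=32  (b history now [(1, 60), (3, 32)])
READ b @v2: history=[(1, 60), (3, 32)] -> pick v1 -> 60
READ b @v2: history=[(1, 60), (3, 32)] -> pick v1 -> 60
v4: WRITE b=24  (b history now [(1, 60), (3, 32), (4, 24)])
v5: WRITE b=29  (b history now [(1, 60), (3, 32), (4, 24), (5, 29)])
v6: WRITE b=2  (b history now [(1, 60), (3, 32), (4, 24), (5, 29), (6, 2)])
READ b @v5: history=[(1, 60), (3, 32), (4, 24), (5, 29), (6, 2)] -> pick v5 -> 29
v7: WRITE a=46  (a history now [(2, 5), (7, 46)])
v8: WRITE b=45  (b history now [(1, 60), (3, 32), (4, 24), (5, 29), (6, 2), (8, 45)])
READ b @v3: history=[(1, 60), (3, 32), (4, 24), (5, 29), (6, 2), (8, 45)] -> pick v3 -> 32
READ b @v4: history=[(1, 60), (3, 32), (4, 24), (5, 29), (6, 2), (8, 45)] -> pick v4 -> 24
v9: WRITE a=56  (a history now [(2, 5), (7, 46), (9, 56)])
READ b @v2: history=[(1, 60), (3, 32), (4, 24), (5, 29), (6, 2), (8, 45)] -> pick v1 -> 60
v10: WRITE a=35  (a history now [(2, 5), (7, 46), (9, 56), (10, 35)])
READ b @v6: history=[(1, 60), (3, 32), (4, 24), (5, 29), (6, 2), (8, 45)] -> pick v6 -> 2
v11: WRITE b=1  (b history now [(1, 60), (3, 32), (4, 24), (5, 29), (6, 2), (8, 45), (11, 1)])
READ a @v1: history=[(2, 5), (7, 46), (9, 56), (10, 35)] -> no version <= 1 -> NONE
v12: WRITE b=47  (b history now [(1, 60), (3, 32), (4, 24), (5, 29), (6, 2), (8, 45), (11, 1), (12, 47)])
READ b @v8: history=[(1, 60), (3, 32), (4, 24), (5, 29), (6, 2), (8, 45), (11, 1), (12, 47)] -> pick v8 -> 45
v13: WRITE b=19  (b history now [(1, 60), (3, 32), (4, 24), (5, 29), (6, 2), (8, 45), (11, 1), (12, 47), (13, 19)])
v14: WRITE a=6  (a history now [(2, 5), (7, 46), (9, 56), (10, 35), (14, 6)])
READ a @v5: history=[(2, 5), (7, 46), (9, 56), (10, 35), (14, 6)] -> pick v2 -> 5
v15: WRITE b=52  (b history now [(1, 60), (3, 32), (4, 24), (5, 29), (6, 2), (8, 45), (11, 1), (12, 47), (13, 19), (15, 52)])
v16: WRITE a=63  (a history now [(2, 5), (7, 46), (9, 56), (10, 35), (14, 6), (16, 63)])
Read results in order: ['60', '60', '60', '60', '29', '32', '24', '60', '2', 'NONE', '45', '5']
NONE count = 1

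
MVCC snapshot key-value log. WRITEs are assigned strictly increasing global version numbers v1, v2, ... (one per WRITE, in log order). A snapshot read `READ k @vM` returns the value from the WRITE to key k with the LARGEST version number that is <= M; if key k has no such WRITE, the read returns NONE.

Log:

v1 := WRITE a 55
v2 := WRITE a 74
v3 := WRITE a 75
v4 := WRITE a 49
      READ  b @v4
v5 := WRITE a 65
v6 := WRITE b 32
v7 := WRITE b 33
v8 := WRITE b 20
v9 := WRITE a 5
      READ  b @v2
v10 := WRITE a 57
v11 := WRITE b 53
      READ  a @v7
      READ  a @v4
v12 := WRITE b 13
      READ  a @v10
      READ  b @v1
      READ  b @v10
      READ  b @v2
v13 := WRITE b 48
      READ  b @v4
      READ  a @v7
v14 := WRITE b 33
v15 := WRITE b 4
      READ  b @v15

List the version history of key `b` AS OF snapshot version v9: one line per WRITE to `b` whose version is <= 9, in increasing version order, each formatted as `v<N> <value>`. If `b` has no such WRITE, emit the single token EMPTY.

Answer: v6 32
v7 33
v8 20

Derivation:
Scan writes for key=b with version <= 9:
  v1 WRITE a 55 -> skip
  v2 WRITE a 74 -> skip
  v3 WRITE a 75 -> skip
  v4 WRITE a 49 -> skip
  v5 WRITE a 65 -> skip
  v6 WRITE b 32 -> keep
  v7 WRITE b 33 -> keep
  v8 WRITE b 20 -> keep
  v9 WRITE a 5 -> skip
  v10 WRITE a 57 -> skip
  v11 WRITE b 53 -> drop (> snap)
  v12 WRITE b 13 -> drop (> snap)
  v13 WRITE b 48 -> drop (> snap)
  v14 WRITE b 33 -> drop (> snap)
  v15 WRITE b 4 -> drop (> snap)
Collected: [(6, 32), (7, 33), (8, 20)]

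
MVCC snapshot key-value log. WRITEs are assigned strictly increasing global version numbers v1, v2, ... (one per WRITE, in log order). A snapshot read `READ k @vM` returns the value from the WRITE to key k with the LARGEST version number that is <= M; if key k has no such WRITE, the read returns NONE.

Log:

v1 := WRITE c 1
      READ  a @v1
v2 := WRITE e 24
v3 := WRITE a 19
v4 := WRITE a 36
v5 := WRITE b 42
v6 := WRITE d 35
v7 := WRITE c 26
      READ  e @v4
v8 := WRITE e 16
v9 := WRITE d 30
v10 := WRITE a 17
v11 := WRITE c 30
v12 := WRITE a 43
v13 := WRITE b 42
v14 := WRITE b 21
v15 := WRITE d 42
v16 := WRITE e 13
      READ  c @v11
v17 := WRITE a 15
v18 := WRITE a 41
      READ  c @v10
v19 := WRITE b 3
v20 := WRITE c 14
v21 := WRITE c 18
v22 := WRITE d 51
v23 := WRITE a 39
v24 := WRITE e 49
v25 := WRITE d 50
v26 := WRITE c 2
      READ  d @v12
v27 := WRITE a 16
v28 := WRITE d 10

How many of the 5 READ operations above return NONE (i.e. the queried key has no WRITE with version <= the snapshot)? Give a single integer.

Answer: 1

Derivation:
v1: WRITE c=1  (c history now [(1, 1)])
READ a @v1: history=[] -> no version <= 1 -> NONE
v2: WRITE e=24  (e history now [(2, 24)])
v3: WRITE a=19  (a history now [(3, 19)])
v4: WRITE a=36  (a history now [(3, 19), (4, 36)])
v5: WRITE b=42  (b history now [(5, 42)])
v6: WRITE d=35  (d history now [(6, 35)])
v7: WRITE c=26  (c history now [(1, 1), (7, 26)])
READ e @v4: history=[(2, 24)] -> pick v2 -> 24
v8: WRITE e=16  (e history now [(2, 24), (8, 16)])
v9: WRITE d=30  (d history now [(6, 35), (9, 30)])
v10: WRITE a=17  (a history now [(3, 19), (4, 36), (10, 17)])
v11: WRITE c=30  (c history now [(1, 1), (7, 26), (11, 30)])
v12: WRITE a=43  (a history now [(3, 19), (4, 36), (10, 17), (12, 43)])
v13: WRITE b=42  (b history now [(5, 42), (13, 42)])
v14: WRITE b=21  (b history now [(5, 42), (13, 42), (14, 21)])
v15: WRITE d=42  (d history now [(6, 35), (9, 30), (15, 42)])
v16: WRITE e=13  (e history now [(2, 24), (8, 16), (16, 13)])
READ c @v11: history=[(1, 1), (7, 26), (11, 30)] -> pick v11 -> 30
v17: WRITE a=15  (a history now [(3, 19), (4, 36), (10, 17), (12, 43), (17, 15)])
v18: WRITE a=41  (a history now [(3, 19), (4, 36), (10, 17), (12, 43), (17, 15), (18, 41)])
READ c @v10: history=[(1, 1), (7, 26), (11, 30)] -> pick v7 -> 26
v19: WRITE b=3  (b history now [(5, 42), (13, 42), (14, 21), (19, 3)])
v20: WRITE c=14  (c history now [(1, 1), (7, 26), (11, 30), (20, 14)])
v21: WRITE c=18  (c history now [(1, 1), (7, 26), (11, 30), (20, 14), (21, 18)])
v22: WRITE d=51  (d history now [(6, 35), (9, 30), (15, 42), (22, 51)])
v23: WRITE a=39  (a history now [(3, 19), (4, 36), (10, 17), (12, 43), (17, 15), (18, 41), (23, 39)])
v24: WRITE e=49  (e history now [(2, 24), (8, 16), (16, 13), (24, 49)])
v25: WRITE d=50  (d history now [(6, 35), (9, 30), (15, 42), (22, 51), (25, 50)])
v26: WRITE c=2  (c history now [(1, 1), (7, 26), (11, 30), (20, 14), (21, 18), (26, 2)])
READ d @v12: history=[(6, 35), (9, 30), (15, 42), (22, 51), (25, 50)] -> pick v9 -> 30
v27: WRITE a=16  (a history now [(3, 19), (4, 36), (10, 17), (12, 43), (17, 15), (18, 41), (23, 39), (27, 16)])
v28: WRITE d=10  (d history now [(6, 35), (9, 30), (15, 42), (22, 51), (25, 50), (28, 10)])
Read results in order: ['NONE', '24', '30', '26', '30']
NONE count = 1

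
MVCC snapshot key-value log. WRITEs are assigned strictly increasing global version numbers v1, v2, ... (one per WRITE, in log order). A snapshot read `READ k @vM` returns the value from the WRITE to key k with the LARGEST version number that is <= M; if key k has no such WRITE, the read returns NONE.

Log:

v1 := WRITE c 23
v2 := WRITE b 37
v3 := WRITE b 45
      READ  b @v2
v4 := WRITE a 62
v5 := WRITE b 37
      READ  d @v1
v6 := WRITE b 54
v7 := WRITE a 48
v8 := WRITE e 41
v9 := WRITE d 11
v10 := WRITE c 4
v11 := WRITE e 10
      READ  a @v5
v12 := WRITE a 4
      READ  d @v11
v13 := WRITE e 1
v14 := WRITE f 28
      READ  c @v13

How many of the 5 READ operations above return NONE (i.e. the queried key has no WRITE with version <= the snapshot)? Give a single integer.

v1: WRITE c=23  (c history now [(1, 23)])
v2: WRITE b=37  (b history now [(2, 37)])
v3: WRITE b=45  (b history now [(2, 37), (3, 45)])
READ b @v2: history=[(2, 37), (3, 45)] -> pick v2 -> 37
v4: WRITE a=62  (a history now [(4, 62)])
v5: WRITE b=37  (b history now [(2, 37), (3, 45), (5, 37)])
READ d @v1: history=[] -> no version <= 1 -> NONE
v6: WRITE b=54  (b history now [(2, 37), (3, 45), (5, 37), (6, 54)])
v7: WRITE a=48  (a history now [(4, 62), (7, 48)])
v8: WRITE e=41  (e history now [(8, 41)])
v9: WRITE d=11  (d history now [(9, 11)])
v10: WRITE c=4  (c history now [(1, 23), (10, 4)])
v11: WRITE e=10  (e history now [(8, 41), (11, 10)])
READ a @v5: history=[(4, 62), (7, 48)] -> pick v4 -> 62
v12: WRITE a=4  (a history now [(4, 62), (7, 48), (12, 4)])
READ d @v11: history=[(9, 11)] -> pick v9 -> 11
v13: WRITE e=1  (e history now [(8, 41), (11, 10), (13, 1)])
v14: WRITE f=28  (f history now [(14, 28)])
READ c @v13: history=[(1, 23), (10, 4)] -> pick v10 -> 4
Read results in order: ['37', 'NONE', '62', '11', '4']
NONE count = 1

Answer: 1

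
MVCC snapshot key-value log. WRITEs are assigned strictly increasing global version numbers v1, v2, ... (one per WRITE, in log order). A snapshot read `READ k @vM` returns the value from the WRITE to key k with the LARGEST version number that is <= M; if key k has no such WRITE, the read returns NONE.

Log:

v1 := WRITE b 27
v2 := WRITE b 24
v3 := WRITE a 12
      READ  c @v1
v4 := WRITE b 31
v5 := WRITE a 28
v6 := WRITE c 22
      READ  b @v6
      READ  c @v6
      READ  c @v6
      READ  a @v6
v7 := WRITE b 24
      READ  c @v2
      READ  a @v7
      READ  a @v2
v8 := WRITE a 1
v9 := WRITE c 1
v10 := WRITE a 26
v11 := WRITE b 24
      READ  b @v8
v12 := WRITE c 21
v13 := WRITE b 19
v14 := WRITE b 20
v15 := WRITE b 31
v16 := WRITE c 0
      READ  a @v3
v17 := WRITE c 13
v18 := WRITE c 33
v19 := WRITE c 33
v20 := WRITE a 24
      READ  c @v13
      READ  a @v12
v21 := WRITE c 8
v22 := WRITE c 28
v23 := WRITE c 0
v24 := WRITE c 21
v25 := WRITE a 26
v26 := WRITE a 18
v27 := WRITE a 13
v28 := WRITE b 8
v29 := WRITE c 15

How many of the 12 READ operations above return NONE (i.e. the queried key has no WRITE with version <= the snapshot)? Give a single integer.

v1: WRITE b=27  (b history now [(1, 27)])
v2: WRITE b=24  (b history now [(1, 27), (2, 24)])
v3: WRITE a=12  (a history now [(3, 12)])
READ c @v1: history=[] -> no version <= 1 -> NONE
v4: WRITE b=31  (b history now [(1, 27), (2, 24), (4, 31)])
v5: WRITE a=28  (a history now [(3, 12), (5, 28)])
v6: WRITE c=22  (c history now [(6, 22)])
READ b @v6: history=[(1, 27), (2, 24), (4, 31)] -> pick v4 -> 31
READ c @v6: history=[(6, 22)] -> pick v6 -> 22
READ c @v6: history=[(6, 22)] -> pick v6 -> 22
READ a @v6: history=[(3, 12), (5, 28)] -> pick v5 -> 28
v7: WRITE b=24  (b history now [(1, 27), (2, 24), (4, 31), (7, 24)])
READ c @v2: history=[(6, 22)] -> no version <= 2 -> NONE
READ a @v7: history=[(3, 12), (5, 28)] -> pick v5 -> 28
READ a @v2: history=[(3, 12), (5, 28)] -> no version <= 2 -> NONE
v8: WRITE a=1  (a history now [(3, 12), (5, 28), (8, 1)])
v9: WRITE c=1  (c history now [(6, 22), (9, 1)])
v10: WRITE a=26  (a history now [(3, 12), (5, 28), (8, 1), (10, 26)])
v11: WRITE b=24  (b history now [(1, 27), (2, 24), (4, 31), (7, 24), (11, 24)])
READ b @v8: history=[(1, 27), (2, 24), (4, 31), (7, 24), (11, 24)] -> pick v7 -> 24
v12: WRITE c=21  (c history now [(6, 22), (9, 1), (12, 21)])
v13: WRITE b=19  (b history now [(1, 27), (2, 24), (4, 31), (7, 24), (11, 24), (13, 19)])
v14: WRITE b=20  (b history now [(1, 27), (2, 24), (4, 31), (7, 24), (11, 24), (13, 19), (14, 20)])
v15: WRITE b=31  (b history now [(1, 27), (2, 24), (4, 31), (7, 24), (11, 24), (13, 19), (14, 20), (15, 31)])
v16: WRITE c=0  (c history now [(6, 22), (9, 1), (12, 21), (16, 0)])
READ a @v3: history=[(3, 12), (5, 28), (8, 1), (10, 26)] -> pick v3 -> 12
v17: WRITE c=13  (c history now [(6, 22), (9, 1), (12, 21), (16, 0), (17, 13)])
v18: WRITE c=33  (c history now [(6, 22), (9, 1), (12, 21), (16, 0), (17, 13), (18, 33)])
v19: WRITE c=33  (c history now [(6, 22), (9, 1), (12, 21), (16, 0), (17, 13), (18, 33), (19, 33)])
v20: WRITE a=24  (a history now [(3, 12), (5, 28), (8, 1), (10, 26), (20, 24)])
READ c @v13: history=[(6, 22), (9, 1), (12, 21), (16, 0), (17, 13), (18, 33), (19, 33)] -> pick v12 -> 21
READ a @v12: history=[(3, 12), (5, 28), (8, 1), (10, 26), (20, 24)] -> pick v10 -> 26
v21: WRITE c=8  (c history now [(6, 22), (9, 1), (12, 21), (16, 0), (17, 13), (18, 33), (19, 33), (21, 8)])
v22: WRITE c=28  (c history now [(6, 22), (9, 1), (12, 21), (16, 0), (17, 13), (18, 33), (19, 33), (21, 8), (22, 28)])
v23: WRITE c=0  (c history now [(6, 22), (9, 1), (12, 21), (16, 0), (17, 13), (18, 33), (19, 33), (21, 8), (22, 28), (23, 0)])
v24: WRITE c=21  (c history now [(6, 22), (9, 1), (12, 21), (16, 0), (17, 13), (18, 33), (19, 33), (21, 8), (22, 28), (23, 0), (24, 21)])
v25: WRITE a=26  (a history now [(3, 12), (5, 28), (8, 1), (10, 26), (20, 24), (25, 26)])
v26: WRITE a=18  (a history now [(3, 12), (5, 28), (8, 1), (10, 26), (20, 24), (25, 26), (26, 18)])
v27: WRITE a=13  (a history now [(3, 12), (5, 28), (8, 1), (10, 26), (20, 24), (25, 26), (26, 18), (27, 13)])
v28: WRITE b=8  (b history now [(1, 27), (2, 24), (4, 31), (7, 24), (11, 24), (13, 19), (14, 20), (15, 31), (28, 8)])
v29: WRITE c=15  (c history now [(6, 22), (9, 1), (12, 21), (16, 0), (17, 13), (18, 33), (19, 33), (21, 8), (22, 28), (23, 0), (24, 21), (29, 15)])
Read results in order: ['NONE', '31', '22', '22', '28', 'NONE', '28', 'NONE', '24', '12', '21', '26']
NONE count = 3

Answer: 3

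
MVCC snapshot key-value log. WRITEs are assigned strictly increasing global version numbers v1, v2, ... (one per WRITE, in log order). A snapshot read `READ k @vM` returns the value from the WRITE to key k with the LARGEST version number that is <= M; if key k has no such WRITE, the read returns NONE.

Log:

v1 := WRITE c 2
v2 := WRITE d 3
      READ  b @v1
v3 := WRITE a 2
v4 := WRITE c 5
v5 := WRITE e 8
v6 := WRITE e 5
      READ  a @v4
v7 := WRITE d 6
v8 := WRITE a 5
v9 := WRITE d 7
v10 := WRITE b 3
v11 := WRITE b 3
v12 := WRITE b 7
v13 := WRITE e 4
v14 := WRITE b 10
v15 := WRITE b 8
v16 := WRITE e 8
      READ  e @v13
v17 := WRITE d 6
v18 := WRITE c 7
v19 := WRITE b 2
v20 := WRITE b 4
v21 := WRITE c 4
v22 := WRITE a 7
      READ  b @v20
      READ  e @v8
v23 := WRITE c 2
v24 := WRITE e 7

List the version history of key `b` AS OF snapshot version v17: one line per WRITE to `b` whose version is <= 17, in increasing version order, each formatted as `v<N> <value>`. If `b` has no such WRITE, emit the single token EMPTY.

Answer: v10 3
v11 3
v12 7
v14 10
v15 8

Derivation:
Scan writes for key=b with version <= 17:
  v1 WRITE c 2 -> skip
  v2 WRITE d 3 -> skip
  v3 WRITE a 2 -> skip
  v4 WRITE c 5 -> skip
  v5 WRITE e 8 -> skip
  v6 WRITE e 5 -> skip
  v7 WRITE d 6 -> skip
  v8 WRITE a 5 -> skip
  v9 WRITE d 7 -> skip
  v10 WRITE b 3 -> keep
  v11 WRITE b 3 -> keep
  v12 WRITE b 7 -> keep
  v13 WRITE e 4 -> skip
  v14 WRITE b 10 -> keep
  v15 WRITE b 8 -> keep
  v16 WRITE e 8 -> skip
  v17 WRITE d 6 -> skip
  v18 WRITE c 7 -> skip
  v19 WRITE b 2 -> drop (> snap)
  v20 WRITE b 4 -> drop (> snap)
  v21 WRITE c 4 -> skip
  v22 WRITE a 7 -> skip
  v23 WRITE c 2 -> skip
  v24 WRITE e 7 -> skip
Collected: [(10, 3), (11, 3), (12, 7), (14, 10), (15, 8)]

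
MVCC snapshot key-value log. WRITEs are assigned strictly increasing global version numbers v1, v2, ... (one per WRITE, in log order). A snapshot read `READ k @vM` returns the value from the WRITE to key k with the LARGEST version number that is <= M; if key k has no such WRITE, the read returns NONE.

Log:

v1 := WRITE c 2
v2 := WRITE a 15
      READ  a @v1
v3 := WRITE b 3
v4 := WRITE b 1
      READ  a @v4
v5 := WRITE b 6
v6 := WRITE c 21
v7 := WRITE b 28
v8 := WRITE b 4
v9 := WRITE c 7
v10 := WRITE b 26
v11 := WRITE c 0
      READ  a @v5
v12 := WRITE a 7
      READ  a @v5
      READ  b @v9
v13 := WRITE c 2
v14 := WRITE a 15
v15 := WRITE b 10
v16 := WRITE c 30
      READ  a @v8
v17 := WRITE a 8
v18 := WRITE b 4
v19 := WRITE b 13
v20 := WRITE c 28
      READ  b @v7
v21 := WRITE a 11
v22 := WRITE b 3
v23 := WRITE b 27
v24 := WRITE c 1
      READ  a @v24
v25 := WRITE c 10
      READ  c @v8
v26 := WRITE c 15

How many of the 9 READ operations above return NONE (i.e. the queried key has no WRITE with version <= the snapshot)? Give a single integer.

Answer: 1

Derivation:
v1: WRITE c=2  (c history now [(1, 2)])
v2: WRITE a=15  (a history now [(2, 15)])
READ a @v1: history=[(2, 15)] -> no version <= 1 -> NONE
v3: WRITE b=3  (b history now [(3, 3)])
v4: WRITE b=1  (b history now [(3, 3), (4, 1)])
READ a @v4: history=[(2, 15)] -> pick v2 -> 15
v5: WRITE b=6  (b history now [(3, 3), (4, 1), (5, 6)])
v6: WRITE c=21  (c history now [(1, 2), (6, 21)])
v7: WRITE b=28  (b history now [(3, 3), (4, 1), (5, 6), (7, 28)])
v8: WRITE b=4  (b history now [(3, 3), (4, 1), (5, 6), (7, 28), (8, 4)])
v9: WRITE c=7  (c history now [(1, 2), (6, 21), (9, 7)])
v10: WRITE b=26  (b history now [(3, 3), (4, 1), (5, 6), (7, 28), (8, 4), (10, 26)])
v11: WRITE c=0  (c history now [(1, 2), (6, 21), (9, 7), (11, 0)])
READ a @v5: history=[(2, 15)] -> pick v2 -> 15
v12: WRITE a=7  (a history now [(2, 15), (12, 7)])
READ a @v5: history=[(2, 15), (12, 7)] -> pick v2 -> 15
READ b @v9: history=[(3, 3), (4, 1), (5, 6), (7, 28), (8, 4), (10, 26)] -> pick v8 -> 4
v13: WRITE c=2  (c history now [(1, 2), (6, 21), (9, 7), (11, 0), (13, 2)])
v14: WRITE a=15  (a history now [(2, 15), (12, 7), (14, 15)])
v15: WRITE b=10  (b history now [(3, 3), (4, 1), (5, 6), (7, 28), (8, 4), (10, 26), (15, 10)])
v16: WRITE c=30  (c history now [(1, 2), (6, 21), (9, 7), (11, 0), (13, 2), (16, 30)])
READ a @v8: history=[(2, 15), (12, 7), (14, 15)] -> pick v2 -> 15
v17: WRITE a=8  (a history now [(2, 15), (12, 7), (14, 15), (17, 8)])
v18: WRITE b=4  (b history now [(3, 3), (4, 1), (5, 6), (7, 28), (8, 4), (10, 26), (15, 10), (18, 4)])
v19: WRITE b=13  (b history now [(3, 3), (4, 1), (5, 6), (7, 28), (8, 4), (10, 26), (15, 10), (18, 4), (19, 13)])
v20: WRITE c=28  (c history now [(1, 2), (6, 21), (9, 7), (11, 0), (13, 2), (16, 30), (20, 28)])
READ b @v7: history=[(3, 3), (4, 1), (5, 6), (7, 28), (8, 4), (10, 26), (15, 10), (18, 4), (19, 13)] -> pick v7 -> 28
v21: WRITE a=11  (a history now [(2, 15), (12, 7), (14, 15), (17, 8), (21, 11)])
v22: WRITE b=3  (b history now [(3, 3), (4, 1), (5, 6), (7, 28), (8, 4), (10, 26), (15, 10), (18, 4), (19, 13), (22, 3)])
v23: WRITE b=27  (b history now [(3, 3), (4, 1), (5, 6), (7, 28), (8, 4), (10, 26), (15, 10), (18, 4), (19, 13), (22, 3), (23, 27)])
v24: WRITE c=1  (c history now [(1, 2), (6, 21), (9, 7), (11, 0), (13, 2), (16, 30), (20, 28), (24, 1)])
READ a @v24: history=[(2, 15), (12, 7), (14, 15), (17, 8), (21, 11)] -> pick v21 -> 11
v25: WRITE c=10  (c history now [(1, 2), (6, 21), (9, 7), (11, 0), (13, 2), (16, 30), (20, 28), (24, 1), (25, 10)])
READ c @v8: history=[(1, 2), (6, 21), (9, 7), (11, 0), (13, 2), (16, 30), (20, 28), (24, 1), (25, 10)] -> pick v6 -> 21
v26: WRITE c=15  (c history now [(1, 2), (6, 21), (9, 7), (11, 0), (13, 2), (16, 30), (20, 28), (24, 1), (25, 10), (26, 15)])
Read results in order: ['NONE', '15', '15', '15', '4', '15', '28', '11', '21']
NONE count = 1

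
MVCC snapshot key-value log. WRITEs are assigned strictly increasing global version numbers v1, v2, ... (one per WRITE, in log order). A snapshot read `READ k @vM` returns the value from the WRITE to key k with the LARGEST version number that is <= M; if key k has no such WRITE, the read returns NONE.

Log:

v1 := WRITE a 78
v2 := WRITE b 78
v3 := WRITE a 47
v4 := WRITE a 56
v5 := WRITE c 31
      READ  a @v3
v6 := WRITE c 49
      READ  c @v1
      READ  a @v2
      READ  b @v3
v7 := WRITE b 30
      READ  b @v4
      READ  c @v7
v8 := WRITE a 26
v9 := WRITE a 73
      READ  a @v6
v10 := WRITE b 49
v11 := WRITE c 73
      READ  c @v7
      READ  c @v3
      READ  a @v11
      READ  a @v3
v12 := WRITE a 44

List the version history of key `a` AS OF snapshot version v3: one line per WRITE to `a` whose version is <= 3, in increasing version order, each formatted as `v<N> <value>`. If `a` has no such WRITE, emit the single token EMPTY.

Scan writes for key=a with version <= 3:
  v1 WRITE a 78 -> keep
  v2 WRITE b 78 -> skip
  v3 WRITE a 47 -> keep
  v4 WRITE a 56 -> drop (> snap)
  v5 WRITE c 31 -> skip
  v6 WRITE c 49 -> skip
  v7 WRITE b 30 -> skip
  v8 WRITE a 26 -> drop (> snap)
  v9 WRITE a 73 -> drop (> snap)
  v10 WRITE b 49 -> skip
  v11 WRITE c 73 -> skip
  v12 WRITE a 44 -> drop (> snap)
Collected: [(1, 78), (3, 47)]

Answer: v1 78
v3 47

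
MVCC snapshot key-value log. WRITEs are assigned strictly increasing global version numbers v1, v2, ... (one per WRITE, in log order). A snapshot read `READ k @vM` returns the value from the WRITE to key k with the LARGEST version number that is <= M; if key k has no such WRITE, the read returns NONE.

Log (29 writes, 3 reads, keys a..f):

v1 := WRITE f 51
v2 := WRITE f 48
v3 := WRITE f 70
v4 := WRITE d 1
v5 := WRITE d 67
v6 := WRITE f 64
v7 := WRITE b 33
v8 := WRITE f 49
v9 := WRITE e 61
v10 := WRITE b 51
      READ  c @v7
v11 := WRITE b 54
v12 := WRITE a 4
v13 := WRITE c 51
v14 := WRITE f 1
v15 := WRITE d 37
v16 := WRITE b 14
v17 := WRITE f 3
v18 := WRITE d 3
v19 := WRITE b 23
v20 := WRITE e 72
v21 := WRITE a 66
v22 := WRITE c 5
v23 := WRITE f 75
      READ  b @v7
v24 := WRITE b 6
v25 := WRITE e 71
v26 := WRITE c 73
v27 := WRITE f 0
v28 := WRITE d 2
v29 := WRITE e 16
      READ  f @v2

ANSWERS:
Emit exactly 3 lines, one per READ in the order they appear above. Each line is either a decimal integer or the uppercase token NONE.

Answer: NONE
33
48

Derivation:
v1: WRITE f=51  (f history now [(1, 51)])
v2: WRITE f=48  (f history now [(1, 51), (2, 48)])
v3: WRITE f=70  (f history now [(1, 51), (2, 48), (3, 70)])
v4: WRITE d=1  (d history now [(4, 1)])
v5: WRITE d=67  (d history now [(4, 1), (5, 67)])
v6: WRITE f=64  (f history now [(1, 51), (2, 48), (3, 70), (6, 64)])
v7: WRITE b=33  (b history now [(7, 33)])
v8: WRITE f=49  (f history now [(1, 51), (2, 48), (3, 70), (6, 64), (8, 49)])
v9: WRITE e=61  (e history now [(9, 61)])
v10: WRITE b=51  (b history now [(7, 33), (10, 51)])
READ c @v7: history=[] -> no version <= 7 -> NONE
v11: WRITE b=54  (b history now [(7, 33), (10, 51), (11, 54)])
v12: WRITE a=4  (a history now [(12, 4)])
v13: WRITE c=51  (c history now [(13, 51)])
v14: WRITE f=1  (f history now [(1, 51), (2, 48), (3, 70), (6, 64), (8, 49), (14, 1)])
v15: WRITE d=37  (d history now [(4, 1), (5, 67), (15, 37)])
v16: WRITE b=14  (b history now [(7, 33), (10, 51), (11, 54), (16, 14)])
v17: WRITE f=3  (f history now [(1, 51), (2, 48), (3, 70), (6, 64), (8, 49), (14, 1), (17, 3)])
v18: WRITE d=3  (d history now [(4, 1), (5, 67), (15, 37), (18, 3)])
v19: WRITE b=23  (b history now [(7, 33), (10, 51), (11, 54), (16, 14), (19, 23)])
v20: WRITE e=72  (e history now [(9, 61), (20, 72)])
v21: WRITE a=66  (a history now [(12, 4), (21, 66)])
v22: WRITE c=5  (c history now [(13, 51), (22, 5)])
v23: WRITE f=75  (f history now [(1, 51), (2, 48), (3, 70), (6, 64), (8, 49), (14, 1), (17, 3), (23, 75)])
READ b @v7: history=[(7, 33), (10, 51), (11, 54), (16, 14), (19, 23)] -> pick v7 -> 33
v24: WRITE b=6  (b history now [(7, 33), (10, 51), (11, 54), (16, 14), (19, 23), (24, 6)])
v25: WRITE e=71  (e history now [(9, 61), (20, 72), (25, 71)])
v26: WRITE c=73  (c history now [(13, 51), (22, 5), (26, 73)])
v27: WRITE f=0  (f history now [(1, 51), (2, 48), (3, 70), (6, 64), (8, 49), (14, 1), (17, 3), (23, 75), (27, 0)])
v28: WRITE d=2  (d history now [(4, 1), (5, 67), (15, 37), (18, 3), (28, 2)])
v29: WRITE e=16  (e history now [(9, 61), (20, 72), (25, 71), (29, 16)])
READ f @v2: history=[(1, 51), (2, 48), (3, 70), (6, 64), (8, 49), (14, 1), (17, 3), (23, 75), (27, 0)] -> pick v2 -> 48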